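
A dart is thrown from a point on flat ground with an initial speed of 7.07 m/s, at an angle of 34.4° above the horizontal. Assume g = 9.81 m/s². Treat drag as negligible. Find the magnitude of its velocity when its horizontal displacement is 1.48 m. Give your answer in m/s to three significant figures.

6.02 m/s

Components: vₓ = 7.070 cos 34.4° = 5.834 m/s, v_y0 = 7.070 sin 34.4° = 3.994 m/s.
Time to reach x = 1.48 m: t = x/vₓ = 1.48/5.834 = 0.2537 s.
Vertical velocity there: v_y = v_y0 − g t = 3.994 − 9.81 × 0.2537 = 1.505 m/s.
Speed: √(vₓ² + v_y²) = √(5.834² + 1.505²) = 6.025 m/s.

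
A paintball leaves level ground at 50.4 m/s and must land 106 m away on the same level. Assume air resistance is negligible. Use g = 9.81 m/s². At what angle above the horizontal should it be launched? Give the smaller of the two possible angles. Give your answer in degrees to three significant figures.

Level-ground range R = v₀² sin(2θ)/g ⇒ sin(2θ) = gR/v₀² = 9.81 × 106 / 50.4² = 0.4094.
2θ = 24.17° or 180° − 24.17° = 155.8°, so θ = 12.08° or 77.92°.
The smaller angle is 12.08°.

12.1°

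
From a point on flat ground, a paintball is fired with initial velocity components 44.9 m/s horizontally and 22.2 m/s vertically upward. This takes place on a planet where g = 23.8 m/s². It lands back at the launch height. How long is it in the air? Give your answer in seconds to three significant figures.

1.87 s

It returns to y = 0 when t = 2 v_y0 / g = 2(22.20)/23.8 = 1.866 s.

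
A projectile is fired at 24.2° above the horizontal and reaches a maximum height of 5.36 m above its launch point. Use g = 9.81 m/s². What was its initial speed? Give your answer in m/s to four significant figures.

At the peak v_y = 0, so v_y0 = √(2gH) = √(2 × 9.81 × 5.36) = 10.25 m/s.
v_y0 = v₀ sin θ ⇒ v₀ = 10.25 / sin 24.2° = 25.02 m/s.

25.02 m/s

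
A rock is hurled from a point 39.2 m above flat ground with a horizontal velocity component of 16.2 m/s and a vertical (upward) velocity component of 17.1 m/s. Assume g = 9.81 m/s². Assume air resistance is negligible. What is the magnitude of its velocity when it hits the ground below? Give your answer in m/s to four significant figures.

36.39 m/s

With up positive and y = 0 at the ground: y(t) = 39.2 + (17.10) t − 4.905 t². Setting y = 0 and taking the positive root: t = [17.10 + √(17.10² + 2·9.81·39.2)] / 9.81 = (17.10 + 32.58) / 9.81 = 5.064 s.
Vertical velocity at impact: v_y = v_y0 − g t = 17.10 − 9.81 × 5.064 = −32.58 m/s.
Speed: |v| = √(vₓ² + v_y²) = √(16.20² + 32.58²) = 36.39 m/s.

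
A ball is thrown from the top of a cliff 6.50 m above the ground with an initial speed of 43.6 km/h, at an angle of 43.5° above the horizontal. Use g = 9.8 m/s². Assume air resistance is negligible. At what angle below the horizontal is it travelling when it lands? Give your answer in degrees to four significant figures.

Convert: 43.6 km/h = 43.6/3.6 = 12.11 m/s.
Resolve: vₓ = 12.11 cos 43.5° = 8.785 m/s and v_y0 = 12.11 sin 43.5° = 8.337 m/s.
The projectile lands when y = 6.50 + (8.337) t − ½·9.80·t² = 0. Positive root: t = (8.337 + √(8.337² + 2·9.80·6.50)) / 9.80 = (8.337 + 14.03) / 9.80 = 2.283 s.
At impact: v_y = v_y0 − g t = −14.03 m/s; vₓ = 8.785 m/s.
Angle below horizontal: arctan(|v_y|/vₓ) = arctan(14.03/8.785) = 57.95°.

57.95°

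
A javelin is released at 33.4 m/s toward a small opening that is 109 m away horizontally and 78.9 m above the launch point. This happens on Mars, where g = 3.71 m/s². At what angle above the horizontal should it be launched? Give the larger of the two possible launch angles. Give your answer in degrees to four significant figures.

77.13°

Trajectory: y = x tanθ − g x² (1 + tan²θ)/(2v₀²). With x = 109, y = 78.9, v₀ = 33.4, g = 3.71:
19.76 tan²θ − 109 tanθ + (98.66) = 0.
tanθ = [109 ± √(109² − 4 × 19.76 × (98.66))] / (2 × 19.76) = (109 ± 63.91) / 39.51, giving tanθ = 1.141 or 4.376.
θ = 48.77° or 77.13°; the larger is 77.13°.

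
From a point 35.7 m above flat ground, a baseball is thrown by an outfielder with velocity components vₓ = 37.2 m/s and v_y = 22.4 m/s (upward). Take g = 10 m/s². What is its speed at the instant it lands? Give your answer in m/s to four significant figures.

50.99 m/s

Vertical motion (up positive, ground at y = 0): 5.000 t² − (22.40) t − 35.7 = 0, so t = (22.40 + √(22.40² + 2·10.0·35.7)) / 10.0 = (22.40 + 34.87) / 10.0 = 5.727 s.
Vertical velocity at impact: v_y = v_y0 − g t = 22.40 − 10.0 × 5.727 = −34.87 m/s.
Speed: |v| = √(vₓ² + v_y²) = √(37.20² + 34.87²) = 50.99 m/s.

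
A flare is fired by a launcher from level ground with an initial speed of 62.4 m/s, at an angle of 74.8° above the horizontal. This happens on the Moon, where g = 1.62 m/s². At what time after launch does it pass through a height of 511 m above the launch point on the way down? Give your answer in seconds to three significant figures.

Components: vₓ = 62.40 cos 74.8° = 16.36 m/s, v_y0 = 62.40 sin 74.8° = 60.22 m/s.
Require v_y0 t − ½ g t² = 511, i.e. 0.8100 t² − 60.22 t + 511 = 0.
t = [60.22 ± √(60.22² − 2·1.62·511)] / 1.62 = (60.22 ± 44.39) / 1.62, so t = 9.770 s or t = 64.57 s.
The descending-branch root is 64.57 s.

64.6 s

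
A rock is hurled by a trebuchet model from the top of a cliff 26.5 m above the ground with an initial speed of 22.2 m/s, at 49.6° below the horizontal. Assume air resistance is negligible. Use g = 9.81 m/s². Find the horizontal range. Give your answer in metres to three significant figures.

Components: vₓ = 22.20 cos 49.6° = 14.39 m/s, v_y0 = −16.91 m/s (downward).
The projectile lands when y = 26.5 + (−16.91) t − ½·9.81·t² = 0. Positive root: t = (−16.91 + √(16.91² + 2·9.81·26.5)) / 9.81 = (−16.91 + 28.39) / 9.81 = 1.170 s.
Horizontal distance: R = vₓ t = 14.39 × 1.170 = 16.84 m.

16.8 m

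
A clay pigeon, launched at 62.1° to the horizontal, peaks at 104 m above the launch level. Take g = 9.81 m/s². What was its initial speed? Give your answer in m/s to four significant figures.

At the peak v_y = 0, so v_y0 = √(2gH) = √(2 × 9.81 × 104) = 45.17 m/s.
v_y0 = v₀ sin θ ⇒ v₀ = 45.17 / sin 62.1° = 51.11 m/s.

51.11 m/s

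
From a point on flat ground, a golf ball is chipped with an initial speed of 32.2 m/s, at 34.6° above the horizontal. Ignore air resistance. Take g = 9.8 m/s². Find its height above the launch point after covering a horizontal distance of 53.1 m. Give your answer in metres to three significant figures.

17.0 m

Components: vₓ = 32.20 cos 34.6° = 26.50 m/s, v_y0 = 32.20 sin 34.6° = 18.28 m/s.
x = vₓ t ⇒ t = 53.1/26.50 = 2.003 s.
Height: y = v_y0 t − ½ g t² = 18.28 × 2.003 − 4.900 × 2.003² = 36.63 − 19.67 = 16.96 m.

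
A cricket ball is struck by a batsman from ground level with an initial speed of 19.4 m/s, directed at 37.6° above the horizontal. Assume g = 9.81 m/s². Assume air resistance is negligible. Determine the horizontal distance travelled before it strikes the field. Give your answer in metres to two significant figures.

37 m

Horizontal component vₓ = 19.40 cos 37.6° = 15.37 m/s; vertical v_y0 = 19.40 sin 37.6° = 11.84 m/s.
Time aloft: T = 2 v_y0 / g = 2 × 11.84 / 9.81 = 2.413 s.
Range: R = vₓ T = 15.37 × 2.413 = 37.09 m.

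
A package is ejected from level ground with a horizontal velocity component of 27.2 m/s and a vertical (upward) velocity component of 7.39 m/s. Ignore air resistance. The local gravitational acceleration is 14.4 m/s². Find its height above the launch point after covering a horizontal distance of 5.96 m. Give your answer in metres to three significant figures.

Time to reach x = 5.96 m: t = x/vₓ = 5.96/27.20 = 0.2191 s.
Height: y = v_y0 t − ½ g t² = 7.390 × 0.2191 − 7.200 × 0.2191² = 1.619 − 0.3457 = 1.274 m.

1.27 m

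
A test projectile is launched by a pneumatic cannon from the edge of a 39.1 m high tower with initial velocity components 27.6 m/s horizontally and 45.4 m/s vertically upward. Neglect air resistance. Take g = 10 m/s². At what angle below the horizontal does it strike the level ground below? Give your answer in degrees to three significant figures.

The projectile lands when y = 39.1 + (45.40) t − ½·10.0·t² = 0. Positive root: t = (45.40 + √(45.40² + 2·10.0·39.1)) / 10.0 = (45.40 + 53.32) / 10.0 = 9.872 s.
At impact: v_y = v_y0 − g t = −53.32 m/s; vₓ = 27.60 m/s.
Angle below horizontal: arctan(|v_y|/vₓ) = arctan(53.32/27.60) = 62.63°.

62.6°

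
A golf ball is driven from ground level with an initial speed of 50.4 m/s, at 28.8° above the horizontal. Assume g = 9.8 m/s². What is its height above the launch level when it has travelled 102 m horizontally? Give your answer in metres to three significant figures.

vₓ = 50.40 cos 28.8° = 44.17 m/s; v_y0 = 50.40 sin 28.8° = 24.28 m/s.
x = vₓ t ⇒ t = 102/44.17 = 2.309 s.
Height: y = v_y0 t − ½ g t² = 24.28 × 2.309 − 4.900 × 2.309² = 56.07 − 26.14 = 29.94 m.

29.9 m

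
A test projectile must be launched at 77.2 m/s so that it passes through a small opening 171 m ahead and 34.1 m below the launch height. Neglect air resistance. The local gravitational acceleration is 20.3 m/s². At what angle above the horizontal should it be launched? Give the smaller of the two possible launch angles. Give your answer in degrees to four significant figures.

Trajectory: y = x tanθ − g x² (1 + tan²θ)/(2v₀²). With x = 171, y = −34.1, v₀ = 77.2, g = 20.3:
49.80 tan²θ − 171 tanθ + (15.70) = 0.
tanθ = [171 ± √(171² − 4 × 49.80 × (15.70))] / (2 × 49.80) = (171 ± 161.6) / 99.60, giving tanθ = 0.09440 or 3.339.
θ = 5.393° or 73.33°; the smaller is 5.393°.

5.393°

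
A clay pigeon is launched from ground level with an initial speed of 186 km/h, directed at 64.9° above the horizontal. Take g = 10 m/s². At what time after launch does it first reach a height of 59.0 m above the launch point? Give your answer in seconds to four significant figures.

Convert: 186 km/h = 186/3.6 = 51.67 m/s.
vₓ = 51.67 cos 64.9° = 21.92 m/s; v_y0 = 51.67 sin 64.9° = 46.79 m/s.
Require v_y0 t − ½ g t² = 59.0, i.e. 5.000 t² − 46.79 t + 59.0 = 0.
t = [46.79 ± √(46.79² − 2·10.0·59.0)] / 10.0 = (46.79 ± 31.77) / 10.0, so t = 1.502 s or t = 7.855 s.
The first (ascending) time is 1.502 s.

1.502 s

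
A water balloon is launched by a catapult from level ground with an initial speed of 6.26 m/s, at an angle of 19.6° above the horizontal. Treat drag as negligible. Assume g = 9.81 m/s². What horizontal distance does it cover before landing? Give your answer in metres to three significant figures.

Resolve: vₓ = 6.260 cos 19.6° = 5.897 m/s and v_y0 = 6.260 sin 19.6° = 2.100 m/s.
Time aloft: T = 2 v_y0 / g = 2 × 2.100 / 9.81 = 0.4281 s.
Horizontal distance R = vₓ T = 5.897 × 0.4281 = 2.525 m.

2.52 m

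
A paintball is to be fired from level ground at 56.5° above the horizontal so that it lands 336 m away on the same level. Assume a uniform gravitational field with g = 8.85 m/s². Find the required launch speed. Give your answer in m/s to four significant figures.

56.84 m/s

On level ground R = v₀² sin 2θ / g ⇒ v₀ = √(gR / sin 2θ).
v₀ = √(8.85 × 336 / sin 113.0°) = √(2974 / 0.9205) = √3230.4 = 56.84 m/s.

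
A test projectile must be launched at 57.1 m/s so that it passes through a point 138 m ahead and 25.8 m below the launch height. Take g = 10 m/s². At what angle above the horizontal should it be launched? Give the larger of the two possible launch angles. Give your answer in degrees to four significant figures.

Trajectory: y = x tanθ − g x² (1 + tan²θ)/(2v₀²). With x = 138, y = −25.8, v₀ = 57.1, g = 10.0:
29.20 tan²θ − 138 tanθ + (3.405) = 0.
tanθ = [138 ± √(138² − 4 × 29.20 × (3.405))] / (2 × 29.20) = (138 ± 136.6) / 58.41, giving tanθ = 0.02480 or 4.700.
θ = 1.421° or 77.99°; the larger is 77.99°.

77.99°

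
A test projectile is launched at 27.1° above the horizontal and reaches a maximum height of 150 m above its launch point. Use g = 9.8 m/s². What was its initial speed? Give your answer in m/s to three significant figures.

119 m/s

At the peak v_y = 0, so v_y0 = √(2gH) = √(2 × 9.80 × 150) = 54.22 m/s.
v_y0 = v₀ sin θ ⇒ v₀ = 54.22 / sin 27.1° = 119.0 m/s.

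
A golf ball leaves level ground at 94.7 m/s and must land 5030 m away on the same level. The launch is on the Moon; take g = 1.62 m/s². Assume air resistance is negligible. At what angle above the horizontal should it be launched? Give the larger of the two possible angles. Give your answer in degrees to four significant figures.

From R = (v₀²/g) sin 2θ: sin 2θ = 1.62 × 5030 / 8968.1 = 0.9086.
2θ = 65.32° or 180° − 65.32° = 114.7°, so θ = 32.66° or 57.34°.
The larger angle is 57.34°.

57.34°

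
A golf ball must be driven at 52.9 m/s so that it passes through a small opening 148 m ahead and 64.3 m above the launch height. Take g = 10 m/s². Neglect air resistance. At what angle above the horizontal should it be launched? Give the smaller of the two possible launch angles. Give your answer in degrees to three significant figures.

Trajectory: y = x tanθ − g x² (1 + tan²θ)/(2v₀²). With x = 148, y = 64.3, v₀ = 52.9, g = 10.0:
39.14 tan²θ − 148 tanθ + (103.4) = 0.
tanθ = [148 ± √(148² − 4 × 39.14 × (103.4))] / (2 × 39.14) = (148 ± 75.57) / 78.27, giving tanθ = 0.9253 or 2.856.
θ = 42.78° or 70.70°; the smaller is 42.78°.

42.8°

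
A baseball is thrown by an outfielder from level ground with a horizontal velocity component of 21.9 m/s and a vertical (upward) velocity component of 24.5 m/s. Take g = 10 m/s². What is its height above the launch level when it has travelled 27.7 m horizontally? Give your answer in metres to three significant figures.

23.0 m

x = vₓ t ⇒ t = 27.7/21.90 = 1.265 s.
Height: y = v_y0 t − ½ g t² = 24.50 × 1.265 − 5.000 × 1.265² = 30.99 − 7.999 = 22.99 m.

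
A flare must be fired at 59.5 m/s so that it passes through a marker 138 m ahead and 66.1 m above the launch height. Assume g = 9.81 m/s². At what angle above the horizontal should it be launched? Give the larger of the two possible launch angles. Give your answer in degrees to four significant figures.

77.31°

Trajectory: y = x tanθ − g x² (1 + tan²θ)/(2v₀²). With x = 138, y = 66.1, v₀ = 59.5, g = 9.81:
26.39 tan²θ − 138 tanθ + (92.49) = 0.
tanθ = [138 ± √(138² − 4 × 26.39 × (92.49))] / (2 × 26.39) = (138 ± 96.35) / 52.77, giving tanθ = 0.7893 or 4.441.
θ = 38.28° or 77.31°; the larger is 77.31°.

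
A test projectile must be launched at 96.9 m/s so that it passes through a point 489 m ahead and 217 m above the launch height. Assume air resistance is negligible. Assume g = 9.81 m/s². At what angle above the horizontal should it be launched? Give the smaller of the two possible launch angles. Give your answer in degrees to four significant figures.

42.35°

Trajectory: y = x tanθ − g x² (1 + tan²θ)/(2v₀²). With x = 489, y = 217, v₀ = 96.9, g = 9.81:
124.9 tan²θ − 489 tanθ + (341.9) = 0.
tanθ = [489 ± √(489² − 4 × 124.9 × (341.9))] / (2 × 124.9) = (489 ± 261.3) / 249.8, giving tanθ = 0.9114 or 3.003.
θ = 42.35° or 71.58°; the smaller is 42.35°.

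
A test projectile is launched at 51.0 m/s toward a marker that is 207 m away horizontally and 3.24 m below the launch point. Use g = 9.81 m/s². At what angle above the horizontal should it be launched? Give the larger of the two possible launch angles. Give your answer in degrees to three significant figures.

Trajectory: y = x tanθ − g x² (1 + tan²θ)/(2v₀²). With x = 207, y = −3.24, v₀ = 51.0, g = 9.81:
80.81 tan²θ − 207 tanθ + (77.57) = 0.
tanθ = [207 ± √(207² − 4 × 80.81 × (77.57))] / (2 × 80.81) = (207 ± 133.3) / 161.6, giving tanθ = 0.4558 or 2.106.
θ = 24.50° or 64.60°; the larger is 64.60°.

64.6°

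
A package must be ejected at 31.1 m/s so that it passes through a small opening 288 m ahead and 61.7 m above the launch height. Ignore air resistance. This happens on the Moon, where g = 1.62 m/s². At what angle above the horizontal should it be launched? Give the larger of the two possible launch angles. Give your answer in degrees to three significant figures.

74.6°

Trajectory: y = x tanθ − g x² (1 + tan²θ)/(2v₀²). With x = 288, y = 61.7, v₀ = 31.1, g = 1.62:
69.46 tan²θ − 288 tanθ + (131.2) = 0.
tanθ = [288 ± √(288² − 4 × 69.46 × (131.2))] / (2 × 69.46) = (288 ± 215.6) / 138.9, giving tanθ = 0.5209 or 3.625.
θ = 27.51° or 74.58°; the larger is 74.58°.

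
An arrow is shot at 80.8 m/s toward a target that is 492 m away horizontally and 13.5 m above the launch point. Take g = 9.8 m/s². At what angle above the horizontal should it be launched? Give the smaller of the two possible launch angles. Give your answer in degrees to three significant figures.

Trajectory: y = x tanθ − g x² (1 + tan²θ)/(2v₀²). With x = 492, y = 13.5, v₀ = 80.8, g = 9.80:
181.7 tan²θ − 492 tanθ + (195.2) = 0.
tanθ = [492 ± √(492² − 4 × 181.7 × (195.2))] / (2 × 181.7) = (492 ± 316.6) / 363.4, giving tanθ = 0.4828 or 2.225.
θ = 25.77° or 65.80°; the smaller is 25.77°.

25.8°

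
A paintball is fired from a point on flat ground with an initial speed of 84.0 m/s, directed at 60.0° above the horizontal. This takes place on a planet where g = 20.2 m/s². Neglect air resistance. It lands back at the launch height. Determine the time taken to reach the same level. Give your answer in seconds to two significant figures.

Resolve: vₓ = 84.00 cos 60.0° = 42.00 m/s and v_y0 = 84.00 sin 60.0° = 72.75 m/s.
It returns to y = 0 when t = 2 v_y0 / g = 2(72.75)/20.2 = 7.203 s.

7.2 s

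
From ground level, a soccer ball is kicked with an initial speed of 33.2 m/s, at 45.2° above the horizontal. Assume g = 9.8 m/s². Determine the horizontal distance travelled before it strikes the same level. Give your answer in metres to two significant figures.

Horizontal component vₓ = 33.20 cos 45.2° = 23.39 m/s; vertical v_y0 = 33.20 sin 45.2° = 23.56 m/s.
Flight time T = 2 v_y0 / g = 4.808 s.
Range: R = vₓ T = 23.39 × 4.808 = 112.5 m.

110 m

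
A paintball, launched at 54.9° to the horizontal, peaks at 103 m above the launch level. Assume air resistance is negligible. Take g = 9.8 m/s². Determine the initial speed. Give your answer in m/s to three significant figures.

54.9 m/s

At the peak v_y = 0, so v_y0 = √(2gH) = √(2 × 9.80 × 103) = 44.93 m/s.
v_y0 = v₀ sin θ ⇒ v₀ = 44.93 / sin 54.9° = 54.92 m/s.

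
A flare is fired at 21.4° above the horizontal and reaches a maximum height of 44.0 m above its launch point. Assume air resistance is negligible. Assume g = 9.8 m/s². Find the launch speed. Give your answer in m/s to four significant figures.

80.48 m/s

At the peak v_y = 0, so v_y0 = √(2gH) = √(2 × 9.80 × 44.0) = 29.37 m/s.
v_y0 = v₀ sin θ ⇒ v₀ = 29.37 / sin 21.4° = 80.48 m/s.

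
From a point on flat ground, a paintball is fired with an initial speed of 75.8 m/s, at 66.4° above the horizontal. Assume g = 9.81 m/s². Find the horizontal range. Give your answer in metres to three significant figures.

Resolve: vₓ = 75.80 cos 66.4° = 30.35 m/s and v_y0 = 75.80 sin 66.4° = 69.46 m/s.
Flight time T = 2 v_y0 / g = 14.16 s.
Range: R = vₓ T = 30.35 × 14.16 = 429.7 m.

430 m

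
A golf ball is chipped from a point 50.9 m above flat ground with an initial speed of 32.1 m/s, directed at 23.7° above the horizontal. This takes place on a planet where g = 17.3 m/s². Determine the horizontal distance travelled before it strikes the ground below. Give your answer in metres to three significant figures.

Components: vₓ = 32.10 cos 23.7° = 29.39 m/s, v_y0 = 32.10 sin 23.7° = 12.90 m/s.
Vertical motion (up positive, ground at y = 0): 8.650 t² − (12.90) t − 50.9 = 0, so t = (12.90 + √(12.90² + 2·17.3·50.9)) / 17.3 = (12.90 + 43.90) / 17.3 = 3.284 s.
Horizontal distance: R = vₓ t = 29.39 × 3.284 = 96.52 m.

96.5 m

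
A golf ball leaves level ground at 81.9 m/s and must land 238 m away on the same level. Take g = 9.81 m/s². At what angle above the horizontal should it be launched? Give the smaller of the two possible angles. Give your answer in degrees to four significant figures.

R = v₀² sin 2θ / g gives sin 2θ = gR/v₀² = 9.81·238/81.9² = 0.3481.
2θ = 20.37° or 180° − 20.37° = 159.6°, so θ = 10.18° or 79.82°.
The smaller angle is 10.18°.

10.18°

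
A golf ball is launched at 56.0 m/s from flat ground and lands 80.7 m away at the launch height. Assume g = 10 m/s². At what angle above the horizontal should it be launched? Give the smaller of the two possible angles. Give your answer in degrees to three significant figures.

R = v₀² sin 2θ / g gives sin 2θ = gR/v₀² = 10.0·80.7/56.0² = 0.2573.
2θ = 14.91° or 180° − 14.91° = 165.1°, so θ = 7.456° or 82.54°.
The smaller angle is 7.456°.

7.46°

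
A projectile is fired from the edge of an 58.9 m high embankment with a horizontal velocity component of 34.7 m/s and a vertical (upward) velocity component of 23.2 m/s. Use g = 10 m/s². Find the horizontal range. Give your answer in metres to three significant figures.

With up positive and y = 0 at the ground: y(t) = 58.9 + (23.20) t − 5.000 t². Setting y = 0 and taking the positive root: t = [23.20 + √(23.20² + 2·10.0·58.9)] / 10.0 = (23.20 + 41.43) / 10.0 = 6.463 s.
Horizontal distance: R = vₓ t = 34.70 × 6.463 = 224.3 m.

224 m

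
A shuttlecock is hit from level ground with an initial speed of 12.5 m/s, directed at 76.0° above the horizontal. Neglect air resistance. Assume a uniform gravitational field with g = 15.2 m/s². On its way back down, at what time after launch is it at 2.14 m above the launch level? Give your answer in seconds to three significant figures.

Horizontal component vₓ = 12.50 cos 76.0° = 3.024 m/s; vertical v_y0 = 12.50 sin 76.0° = 12.13 m/s.
Set y = v_y0 t − ½ g t² = 2.14: 7.600 t² − 12.13 t + 2.14 = 0.
Quadratic formula: t = (12.13 ± √82.049) / 15.2 = (12.13 ± 9.058) / 15.2 → t = 0.2020 s or 1.394 s.
The descending-branch root is 1.394 s.

1.39 s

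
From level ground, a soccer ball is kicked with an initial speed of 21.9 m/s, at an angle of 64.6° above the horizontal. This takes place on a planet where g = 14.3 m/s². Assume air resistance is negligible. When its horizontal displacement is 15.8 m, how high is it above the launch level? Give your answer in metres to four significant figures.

vₓ = 21.90 cos 64.6° = 9.394 m/s; v_y0 = 21.90 sin 64.6° = 19.78 m/s.
At x = 15.8 m, t = x/vₓ = 15.8/9.394 = 1.682 s.
Height: y = v_y0 t − ½ g t² = 19.78 × 1.682 − 7.150 × 1.682² = 33.27 − 20.23 = 13.05 m.

13.05 m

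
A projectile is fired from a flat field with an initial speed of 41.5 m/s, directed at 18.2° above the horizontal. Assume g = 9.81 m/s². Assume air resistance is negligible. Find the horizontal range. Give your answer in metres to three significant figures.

Components: vₓ = 41.50 cos 18.2° = 39.42 m/s, v_y0 = 41.50 sin 18.2° = 12.96 m/s.
Time aloft: T = 2 v_y0 / g = 2 × 12.96 / 9.81 = 2.643 s.
Horizontal distance R = vₓ T = 39.42 × 2.643 = 104.2 m.

104 m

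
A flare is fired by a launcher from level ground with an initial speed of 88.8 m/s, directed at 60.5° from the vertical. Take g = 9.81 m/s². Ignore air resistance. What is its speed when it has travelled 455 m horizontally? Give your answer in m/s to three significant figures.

Horizontal component vₓ = 88.80 sin 60.5° = 77.29 m/s; vertical v_y0 = 88.80 cos 60.5° = 43.73 m/s.
x = vₓ t ⇒ t = 455/77.29 = 5.887 s.
Vertical velocity there: v_y = v_y0 − g t = 43.73 − 9.81 × 5.887 = −14.03 m/s.
Speed: √(vₓ² + v_y²) = √(77.29² + 14.03²) = 78.55 m/s.

78.5 m/s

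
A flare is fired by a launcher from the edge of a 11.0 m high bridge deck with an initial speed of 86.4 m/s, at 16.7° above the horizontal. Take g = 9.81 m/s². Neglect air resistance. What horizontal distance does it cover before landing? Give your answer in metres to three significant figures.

453 m

Horizontal component vₓ = 86.40 cos 16.7° = 82.76 m/s; vertical v_y0 = 86.40 sin 16.7° = 24.83 m/s.
With up positive and y = 0 at the ground: y(t) = 11.0 + (24.83) t − 4.905 t². Setting y = 0 and taking the positive root: t = [24.83 + √(24.83² + 2·9.81·11.0)] / 9.81 = (24.83 + 28.85) / 9.81 = 5.472 s.
Horizontal distance: R = vₓ t = 82.76 × 5.472 = 452.8 m.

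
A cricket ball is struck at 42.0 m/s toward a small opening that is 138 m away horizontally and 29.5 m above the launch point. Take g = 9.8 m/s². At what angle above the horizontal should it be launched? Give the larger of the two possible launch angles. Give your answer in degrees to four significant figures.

Trajectory: y = x tanθ − g x² (1 + tan²θ)/(2v₀²). With x = 138, y = 29.5, v₀ = 42.0, g = 9.80:
52.90 tan²θ − 138 tanθ + (82.40) = 0.
tanθ = [138 ± √(138² − 4 × 52.90 × (82.40))] / (2 × 52.90) = (138 ± 40.10) / 105.8, giving tanθ = 0.9253 or 1.683.
θ = 42.78° or 59.29°; the larger is 59.29°.

59.29°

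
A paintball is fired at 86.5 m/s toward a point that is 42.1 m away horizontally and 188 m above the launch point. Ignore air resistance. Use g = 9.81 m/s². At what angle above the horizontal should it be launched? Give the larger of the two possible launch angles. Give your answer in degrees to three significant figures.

Trajectory: y = x tanθ − g x² (1 + tan²θ)/(2v₀²). With x = 42.1, y = 188, v₀ = 86.5, g = 9.81:
1.162 tan²θ − 42.1 tanθ + (189.2) = 0.
tanθ = [42.1 ± √(42.1² − 4 × 1.162 × (189.2))] / (2 × 1.162) = (42.1 ± 29.89) / 2.324, giving tanθ = 5.255 or 30.98.
θ = 79.23° or 88.15°; the larger is 88.15°.

88.2°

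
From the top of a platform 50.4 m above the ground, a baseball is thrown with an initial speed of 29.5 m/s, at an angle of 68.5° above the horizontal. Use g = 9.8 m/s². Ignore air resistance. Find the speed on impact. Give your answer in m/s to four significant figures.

43.11 m/s

Resolve: vₓ = 29.50 cos 68.5° = 10.81 m/s and v_y0 = 29.50 sin 68.5° = 27.45 m/s.
With up positive and y = 0 at the ground: y(t) = 50.4 + (27.45) t − 4.900 t². Setting y = 0 and taking the positive root: t = [27.45 + √(27.45² + 2·9.80·50.4)] / 9.80 = (27.45 + 41.73) / 9.80 = 7.059 s.
Vertical velocity at impact: v_y = v_y0 − g t = 27.45 − 9.80 × 7.059 = −41.73 m/s.
Speed: |v| = √(vₓ² + v_y²) = √(10.81² + 41.73²) = 43.11 m/s.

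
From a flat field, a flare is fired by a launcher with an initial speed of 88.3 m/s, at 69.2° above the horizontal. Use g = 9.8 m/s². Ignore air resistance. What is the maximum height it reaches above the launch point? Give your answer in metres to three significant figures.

Components: vₓ = 88.30 cos 69.2° = 31.36 m/s, v_y0 = 88.30 sin 69.2° = 82.55 m/s.
Peak height H = v_y0² / (2g) = 6813.7 / 19.60 = 347.6 m.

348 m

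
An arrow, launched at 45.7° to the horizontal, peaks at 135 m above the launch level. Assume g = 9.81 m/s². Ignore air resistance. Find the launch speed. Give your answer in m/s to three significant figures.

At the peak v_y = 0, so v_y0 = √(2gH) = √(2 × 9.81 × 135) = 51.47 m/s.
v_y0 = v₀ sin θ ⇒ v₀ = 51.47 / sin 45.7° = 71.91 m/s.

71.9 m/s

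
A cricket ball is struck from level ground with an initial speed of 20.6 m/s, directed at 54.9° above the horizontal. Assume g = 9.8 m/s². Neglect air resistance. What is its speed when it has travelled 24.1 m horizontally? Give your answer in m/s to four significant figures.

12.24 m/s

vₓ = 20.60 cos 54.9° = 11.85 m/s; v_y0 = 20.60 sin 54.9° = 16.85 m/s.
Time to reach x = 24.1 m: t = x/vₓ = 24.1/11.85 = 2.035 s.
Vertical velocity there: v_y = v_y0 − g t = 16.85 − 9.80 × 2.035 = −3.085 m/s.
Speed: √(vₓ² + v_y²) = √(11.85² + 3.085²) = 12.24 m/s.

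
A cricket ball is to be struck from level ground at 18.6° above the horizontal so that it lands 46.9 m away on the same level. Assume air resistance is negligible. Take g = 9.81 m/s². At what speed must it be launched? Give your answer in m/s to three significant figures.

27.6 m/s

From R = (v₀² / g) sin 2θ: v₀ = √(gR / sin 2θ).
v₀ = √(9.81 × 46.9 / sin 37.20°) = √(460.1 / 0.6046) = √760.98 = 27.59 m/s.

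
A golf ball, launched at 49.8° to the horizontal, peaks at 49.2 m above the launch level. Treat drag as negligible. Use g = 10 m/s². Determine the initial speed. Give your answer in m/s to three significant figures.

At the peak v_y = 0, so v_y0 = √(2gH) = √(2 × 10.0 × 49.2) = 31.37 m/s.
v_y0 = v₀ sin θ ⇒ v₀ = 31.37 / sin 49.8° = 41.07 m/s.

41.1 m/s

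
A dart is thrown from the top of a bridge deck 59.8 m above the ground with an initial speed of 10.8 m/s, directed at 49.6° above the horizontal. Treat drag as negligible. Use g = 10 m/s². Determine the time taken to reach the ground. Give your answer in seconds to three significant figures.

4.38 s

Resolve: vₓ = 10.80 cos 49.6° = 7.000 m/s and v_y0 = 10.80 sin 49.6° = 8.225 m/s.
The projectile lands when y = 59.8 + (8.225) t − ½·10.0·t² = 0. Positive root: t = (8.225 + √(8.225² + 2·10.0·59.8)) / 10.0 = (8.225 + 35.55) / 10.0 = 4.377 s.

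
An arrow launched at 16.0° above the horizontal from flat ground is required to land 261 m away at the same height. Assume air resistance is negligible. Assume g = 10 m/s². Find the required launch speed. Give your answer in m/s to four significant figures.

70.18 m/s

From R = (v₀² / g) sin 2θ: v₀ = √(gR / sin 2θ).
v₀ = √(10.0 × 261 / sin 32.00°) = √(2610 / 0.5299) = √4925.3 = 70.18 m/s.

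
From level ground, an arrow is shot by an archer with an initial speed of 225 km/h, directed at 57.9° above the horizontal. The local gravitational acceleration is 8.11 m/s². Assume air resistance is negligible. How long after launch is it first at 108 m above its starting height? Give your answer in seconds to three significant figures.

2.53 s

Convert: 225 km/h = 225/3.6 = 62.50 m/s.
Horizontal component vₓ = 62.50 cos 57.9° = 33.21 m/s; vertical v_y0 = 62.50 sin 57.9° = 52.95 m/s.
Height y(t) = 52.95 t − 4.055 t² = 108 gives 4.055 t² − 52.95 t + 108 = 0.
Quadratic formula: t = (52.95 ± √1051.4) / 8.11 = (52.95 ± 32.43) / 8.11 → t = 2.530 s or 10.53 s.
The first (ascending) time is 2.530 s.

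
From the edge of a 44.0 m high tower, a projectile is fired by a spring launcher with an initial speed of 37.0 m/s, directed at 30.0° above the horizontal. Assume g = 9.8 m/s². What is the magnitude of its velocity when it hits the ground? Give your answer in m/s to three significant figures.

Resolve: vₓ = 37.00 cos 30.0° = 32.04 m/s and v_y0 = 37.00 sin 30.0° = 18.50 m/s.
With up positive and y = 0 at the ground: y(t) = 44.0 + (18.50) t − 4.900 t². Setting y = 0 and taking the positive root: t = [18.50 + √(18.50² + 2·9.80·44.0)] / 9.80 = (18.50 + 34.71) / 9.80 = 5.429 s.
Vertical velocity at impact: v_y = v_y0 − g t = 18.50 − 9.80 × 5.429 = −34.71 m/s.
Speed: |v| = √(vₓ² + v_y²) = √(32.04² + 34.71²) = 47.24 m/s.

47.2 m/s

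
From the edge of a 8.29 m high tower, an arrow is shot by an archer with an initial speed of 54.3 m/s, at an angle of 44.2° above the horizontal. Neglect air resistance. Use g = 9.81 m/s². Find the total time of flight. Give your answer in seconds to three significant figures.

7.93 s

Components: vₓ = 54.30 cos 44.2° = 38.93 m/s, v_y0 = 54.30 sin 44.2° = 37.86 m/s.
Vertical motion (up positive, ground at y = 0): 4.905 t² − (37.86) t − 8.29 = 0, so t = (37.86 + √(37.86² + 2·9.81·8.29)) / 9.81 = (37.86 + 39.95) / 9.81 = 7.931 s.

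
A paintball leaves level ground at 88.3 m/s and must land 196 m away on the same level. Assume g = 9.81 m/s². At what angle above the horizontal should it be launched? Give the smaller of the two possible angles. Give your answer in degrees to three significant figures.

From R = (v₀²/g) sin 2θ: sin 2θ = 9.81 × 196 / 7796.9 = 0.2466.
2θ = 14.28° or 180° − 14.28° = 165.7°, so θ = 7.138° or 82.86°.
The smaller angle is 7.138°.

7.14°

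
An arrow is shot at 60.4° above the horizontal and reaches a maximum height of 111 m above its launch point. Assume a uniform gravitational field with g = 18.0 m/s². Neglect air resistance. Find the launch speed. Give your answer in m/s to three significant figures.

72.7 m/s

At the peak v_y = 0, so v_y0 = √(2gH) = √(2 × 18.0 × 111) = 63.21 m/s.
v_y0 = v₀ sin θ ⇒ v₀ = 63.21 / sin 60.4° = 72.70 m/s.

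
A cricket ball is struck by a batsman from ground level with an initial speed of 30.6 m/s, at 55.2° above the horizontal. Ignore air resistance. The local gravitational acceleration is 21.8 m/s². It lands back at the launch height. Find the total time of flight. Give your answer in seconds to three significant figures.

2.31 s

Components: vₓ = 30.60 cos 55.2° = 17.46 m/s, v_y0 = 30.60 sin 55.2° = 25.13 m/s.
Landing at launch height ⇒ T = 2 v_y0 / g = 2 × 25.13 / 21.8 = 2.305 s.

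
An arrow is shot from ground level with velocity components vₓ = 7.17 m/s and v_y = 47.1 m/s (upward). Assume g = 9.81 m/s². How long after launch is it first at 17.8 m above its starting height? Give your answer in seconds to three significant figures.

Set y = v_y0 t − ½ g t² = 17.8: 4.905 t² − 47.10 t + 17.8 = 0.
Quadratic formula: t = (47.10 ± √1869.2) / 9.81 = (47.10 ± 43.23) / 9.81 → t = 0.3941 s or 9.208 s.
The first (ascending) time is 0.3941 s.

0.394 s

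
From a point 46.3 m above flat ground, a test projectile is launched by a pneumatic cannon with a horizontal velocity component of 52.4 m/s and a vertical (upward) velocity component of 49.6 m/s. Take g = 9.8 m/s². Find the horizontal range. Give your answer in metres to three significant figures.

The projectile lands when y = 46.3 + (49.60) t − ½·9.80·t² = 0. Positive root: t = (49.60 + √(49.60² + 2·9.80·46.3)) / 9.80 = (49.60 + 58.03) / 9.80 = 10.98 s.
Horizontal distance: R = vₓ t = 52.40 × 10.98 = 575.5 m.

575 m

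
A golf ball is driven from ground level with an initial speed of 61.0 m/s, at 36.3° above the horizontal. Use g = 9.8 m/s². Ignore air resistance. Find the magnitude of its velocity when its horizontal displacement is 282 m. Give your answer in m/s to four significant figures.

53.11 m/s

Horizontal component vₓ = 61.00 cos 36.3° = 49.16 m/s; vertical v_y0 = 61.00 sin 36.3° = 36.11 m/s.
At x = 282 m, t = x/vₓ = 282/49.16 = 5.736 s.
Vertical velocity there: v_y = v_y0 − g t = 36.11 − 9.80 × 5.736 = −20.10 m/s.
Speed: √(vₓ² + v_y²) = √(49.16² + 20.10²) = 53.11 m/s.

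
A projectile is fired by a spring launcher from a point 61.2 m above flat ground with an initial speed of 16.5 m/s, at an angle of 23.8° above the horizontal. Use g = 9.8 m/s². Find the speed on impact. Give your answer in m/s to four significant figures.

Resolve: vₓ = 16.50 cos 23.8° = 15.10 m/s and v_y0 = 16.50 sin 23.8° = 6.658 m/s.
Vertical motion (up positive, ground at y = 0): 4.900 t² − (6.658) t − 61.2 = 0, so t = (6.658 + √(6.658² + 2·9.80·61.2)) / 9.80 = (6.658 + 35.27) / 9.80 = 4.278 s.
Vertical velocity at impact: v_y = v_y0 − g t = 6.658 − 9.80 × 4.278 = −35.27 m/s.
Speed: |v| = √(vₓ² + v_y²) = √(15.10² + 35.27²) = 38.36 m/s.

38.36 m/s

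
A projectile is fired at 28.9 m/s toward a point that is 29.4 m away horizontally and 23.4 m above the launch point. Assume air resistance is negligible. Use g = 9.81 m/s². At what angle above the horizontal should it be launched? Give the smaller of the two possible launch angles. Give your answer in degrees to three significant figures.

50.9°

Trajectory: y = x tanθ − g x² (1 + tan²θ)/(2v₀²). With x = 29.4, y = 23.4, v₀ = 28.9, g = 9.81:
5.076 tan²θ − 29.4 tanθ + (28.48) = 0.
tanθ = [29.4 ± √(29.4² − 4 × 5.076 × (28.48))] / (2 × 5.076) = (29.4 ± 16.92) / 10.15, giving tanθ = 1.230 or 4.562.
θ = 50.88° or 77.64°; the smaller is 50.88°.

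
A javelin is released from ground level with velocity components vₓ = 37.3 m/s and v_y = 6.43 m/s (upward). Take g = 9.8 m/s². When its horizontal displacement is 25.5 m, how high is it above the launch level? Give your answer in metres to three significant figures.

2.11 m

Time to reach x = 25.5 m: t = x/vₓ = 25.5/37.30 = 0.6836 s.
Height: y = v_y0 t − ½ g t² = 6.430 × 0.6836 − 4.900 × 0.6836² = 4.396 − 2.290 = 2.106 m.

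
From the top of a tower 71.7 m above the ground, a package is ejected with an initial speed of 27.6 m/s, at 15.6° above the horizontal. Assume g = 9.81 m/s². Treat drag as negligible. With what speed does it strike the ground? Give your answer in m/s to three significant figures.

Horizontal component vₓ = 27.60 cos 15.6° = 26.58 m/s; vertical v_y0 = 27.60 sin 15.6° = 7.422 m/s.
Vertical motion (up positive, ground at y = 0): 4.905 t² − (7.422) t − 71.7 = 0, so t = (7.422 + √(7.422² + 2·9.81·71.7)) / 9.81 = (7.422 + 38.23) / 9.81 = 4.654 s.
Vertical velocity at impact: v_y = v_y0 − g t = 7.422 − 9.81 × 4.654 = −38.23 m/s.
Speed: |v| = √(vₓ² + v_y²) = √(26.58² + 38.23²) = 46.57 m/s.

46.6 m/s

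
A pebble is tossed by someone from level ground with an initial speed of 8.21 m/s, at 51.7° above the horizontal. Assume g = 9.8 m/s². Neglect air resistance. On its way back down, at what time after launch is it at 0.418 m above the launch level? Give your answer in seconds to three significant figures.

Resolve: vₓ = 8.210 cos 51.7° = 5.088 m/s and v_y0 = 8.210 sin 51.7° = 6.443 m/s.
Set y = v_y0 t − ½ g t² = 0.418: 4.900 t² − 6.443 t + 0.418 = 0.
t = [6.443 ± √(6.443² − 2·9.80·0.418)] / 9.80 = (6.443 ± 5.772) / 9.80, so t = 0.06844 s or t = 1.246 s.
The descending-branch root is 1.246 s.

1.25 s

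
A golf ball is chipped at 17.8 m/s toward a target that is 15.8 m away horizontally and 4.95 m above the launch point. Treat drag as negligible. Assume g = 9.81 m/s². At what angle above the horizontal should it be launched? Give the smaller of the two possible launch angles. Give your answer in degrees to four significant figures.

33.69°

Trajectory: y = x tanθ − g x² (1 + tan²θ)/(2v₀²). With x = 15.8, y = 4.95, v₀ = 17.8, g = 9.81:
3.865 tan²θ − 15.8 tanθ + (8.815) = 0.
tanθ = [15.8 ± √(15.8² − 4 × 3.865 × (8.815))] / (2 × 3.865) = (15.8 ± 10.65) / 7.729, giving tanθ = 0.6666 or 3.422.
θ = 33.69° or 73.71°; the smaller is 33.69°.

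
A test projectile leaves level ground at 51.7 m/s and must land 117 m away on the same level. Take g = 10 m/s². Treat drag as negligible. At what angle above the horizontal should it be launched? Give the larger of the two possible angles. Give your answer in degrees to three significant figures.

77.0°

From R = (v₀²/g) sin 2θ: sin 2θ = 10.0 × 117 / 2672.9 = 0.4377.
2θ = 25.96° or 180° − 25.96° = 154.0°, so θ = 12.98° or 77.02°.
The larger angle is 77.02°.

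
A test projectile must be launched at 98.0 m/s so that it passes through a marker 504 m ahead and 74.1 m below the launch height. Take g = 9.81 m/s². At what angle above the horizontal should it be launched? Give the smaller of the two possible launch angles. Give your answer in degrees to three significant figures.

Trajectory: y = x tanθ − g x² (1 + tan²θ)/(2v₀²). With x = 504, y = −74.1, v₀ = 98.0, g = 9.81:
129.7 tan²θ − 504 tanθ + (55.63) = 0.
tanθ = [504 ± √(504² − 4 × 129.7 × (55.63))] / (2 × 129.7) = (504 ± 474.5) / 259.5, giving tanθ = 0.1137 or 3.771.
θ = 6.487° or 75.15°; the smaller is 6.487°.

6.49°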